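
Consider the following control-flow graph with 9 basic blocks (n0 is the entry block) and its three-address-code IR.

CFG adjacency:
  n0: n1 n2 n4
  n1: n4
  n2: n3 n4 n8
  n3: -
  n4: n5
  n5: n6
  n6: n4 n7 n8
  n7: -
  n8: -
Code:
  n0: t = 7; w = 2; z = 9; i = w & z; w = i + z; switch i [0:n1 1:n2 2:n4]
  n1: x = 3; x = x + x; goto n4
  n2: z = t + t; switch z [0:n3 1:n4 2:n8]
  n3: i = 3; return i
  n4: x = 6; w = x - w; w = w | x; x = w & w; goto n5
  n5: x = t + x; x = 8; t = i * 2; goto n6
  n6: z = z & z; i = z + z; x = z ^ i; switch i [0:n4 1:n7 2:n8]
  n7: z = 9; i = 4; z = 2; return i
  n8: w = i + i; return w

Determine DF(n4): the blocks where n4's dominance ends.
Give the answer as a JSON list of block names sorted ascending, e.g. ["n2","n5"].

Answer: ["n4", "n8"]

Derivation:
idom tree: n1←n0 n2←n0 n3←n2 n4←n0 n5←n4 n6←n5 n7←n6 n8←n0
Dom at joins:
  n4: preds {n0,n1,n2,n6}: {n0} ∩ {n0,n1} ∩ {n0,n2} ∩ {n0,n4,n5,n6} = {n0}; idom=n0
  n8: preds {n2,n6}: {n0,n2} ∩ {n0,n4,n5,n6} = {n0}; idom=n0

DF derivation:
  join n4 pred n0: · stop@n0
  join n4 pred n1: n1 stop@n0
  join n4 pred n2: n2 stop@n0
  join n4 pred n6: n6→n5→n4 stop@n0
  join n8 pred n2: n2 stop@n0
  join n8 pred n6: n6→n5→n4 stop@n0
  DF(n0)=∅
  DF(n1)={n4}
  DF(n2)={n4,n8}
  DF(n3)=∅
  DF(n4)={n4,n8}
  DF(n5)={n4,n8}
  DF(n6)={n4,n8}
  DF(n7)=∅
  DF(n8)=∅

DF(n4) = ["n4", "n8"]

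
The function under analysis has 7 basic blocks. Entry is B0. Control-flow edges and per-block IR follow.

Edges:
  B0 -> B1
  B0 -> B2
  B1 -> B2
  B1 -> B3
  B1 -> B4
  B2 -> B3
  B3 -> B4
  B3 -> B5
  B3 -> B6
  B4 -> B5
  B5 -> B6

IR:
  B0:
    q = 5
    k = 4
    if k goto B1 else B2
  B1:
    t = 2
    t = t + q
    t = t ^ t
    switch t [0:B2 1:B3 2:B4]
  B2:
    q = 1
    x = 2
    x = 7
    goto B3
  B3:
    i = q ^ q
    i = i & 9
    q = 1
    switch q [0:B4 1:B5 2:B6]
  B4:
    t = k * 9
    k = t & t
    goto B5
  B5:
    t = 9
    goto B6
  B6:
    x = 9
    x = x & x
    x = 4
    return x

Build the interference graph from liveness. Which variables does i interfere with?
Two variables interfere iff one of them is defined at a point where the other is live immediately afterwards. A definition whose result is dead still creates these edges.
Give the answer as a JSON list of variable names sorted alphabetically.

Answer: ["k"]

Analysis:
def/use:
  B0: def={k,q} ue=∅
  B1: def={t} ue={q}
  B2: def={q,x} ue=∅
  B3: def={i,q} ue={q}
  B4: def={k,t} ue={k}
  B5: def={t} ue=∅
  B6: def={x} ue=∅

Live sets:
  live B0: ∅→{k,q}
  live B1: {k,q}→{k,q}
  live B2: {k}→{k,q}
  live B3: {k,q}→{k}
  live B4: {k}→∅
  live B5: ∅→∅
  live B6: ∅→∅

Conflict graph:
  i↔{k}
  k↔{i,q,t,x}
  q↔{k,t,x}
  t↔{k,q}
  x↔{k,q}

N(i) = ["k"]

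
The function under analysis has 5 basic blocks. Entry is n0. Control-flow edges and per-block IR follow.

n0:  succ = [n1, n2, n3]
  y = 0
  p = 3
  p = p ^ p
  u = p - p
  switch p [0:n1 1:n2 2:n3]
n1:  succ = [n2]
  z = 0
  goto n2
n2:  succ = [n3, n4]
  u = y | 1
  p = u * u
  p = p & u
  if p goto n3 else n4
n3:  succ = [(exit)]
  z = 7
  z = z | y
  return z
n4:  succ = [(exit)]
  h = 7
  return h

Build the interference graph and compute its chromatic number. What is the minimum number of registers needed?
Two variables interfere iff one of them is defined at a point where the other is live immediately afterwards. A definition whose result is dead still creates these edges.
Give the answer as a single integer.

Block summaries:
  n0: {p,u,y} / ∅
  n1: {z} / ∅
  n2: {p,u} / {y}
  n3: {z} / {y}
  n4: {h} / ∅

Live sets:
  live n0: ∅→{y}
  live n1: {y}→{y}
  live n2: {y}→{y}
  live n3: {y}→∅
  live n4: ∅→∅

Interference:
  h: ∅
  p: {u,y}
  u: {p,y}
  y: {p,u,z}
  z: {y}

Colouring:
  lower bound: {p,u,y} mutually conflict ⇒ χ ≥ 3
  assign h→r0 p→r1 u→r2 y→r0 z→r1 — no edge inside a register ⇒ χ ≤ 3
  χ = 3

Answer: 3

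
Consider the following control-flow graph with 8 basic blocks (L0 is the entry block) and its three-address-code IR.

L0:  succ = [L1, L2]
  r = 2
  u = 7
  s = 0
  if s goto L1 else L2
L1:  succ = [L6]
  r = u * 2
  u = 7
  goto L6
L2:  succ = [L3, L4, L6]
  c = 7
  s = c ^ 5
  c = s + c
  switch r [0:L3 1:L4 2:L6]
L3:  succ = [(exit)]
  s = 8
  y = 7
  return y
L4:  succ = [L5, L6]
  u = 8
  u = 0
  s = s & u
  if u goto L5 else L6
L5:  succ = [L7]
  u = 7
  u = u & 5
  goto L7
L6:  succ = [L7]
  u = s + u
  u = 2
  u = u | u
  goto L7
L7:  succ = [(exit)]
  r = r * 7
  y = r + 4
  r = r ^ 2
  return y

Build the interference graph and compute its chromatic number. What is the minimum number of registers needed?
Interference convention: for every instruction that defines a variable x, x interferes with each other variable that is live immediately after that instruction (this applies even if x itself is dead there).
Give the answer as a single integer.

Answer: 4

Derivation:
Per-block:
  L0 def {r,s,u} use ∅
  L1 def {r,u} use {u}
  L2 def {c,s} use {r}
  L3 def {s,y} use ∅
  L4 def {s,u} use {s}
  L5 def {u} use ∅
  L6 def {u} use {s,u}
  L7 def {r,y} use {r}

Liveness:
  L0 li=∅ lo={r,s,u}
  L1 li={s,u} lo={r,s,u}
  L2 li={r,u} lo={r,s,u}
  L3 li=∅ lo=∅
  L4 li={r,s} lo={r,s,u}
  L5 li={r} lo={r}
  L6 li={r,s,u} lo={r}
  L7 li={r} lo=∅

Conflict graph:
  c↔{r,s,u}
  r↔{c,s,u,y}
  s↔{c,r,u}
  u↔{c,r,s}
  y↔{r}

Registers:
  {c,r,s,u} pairwise interfere (4-clique) ⇒ χ ≥ 4
  4-colouring: c0={r}  c1={c,y}  c2={s}  c3={u}
  χ = 4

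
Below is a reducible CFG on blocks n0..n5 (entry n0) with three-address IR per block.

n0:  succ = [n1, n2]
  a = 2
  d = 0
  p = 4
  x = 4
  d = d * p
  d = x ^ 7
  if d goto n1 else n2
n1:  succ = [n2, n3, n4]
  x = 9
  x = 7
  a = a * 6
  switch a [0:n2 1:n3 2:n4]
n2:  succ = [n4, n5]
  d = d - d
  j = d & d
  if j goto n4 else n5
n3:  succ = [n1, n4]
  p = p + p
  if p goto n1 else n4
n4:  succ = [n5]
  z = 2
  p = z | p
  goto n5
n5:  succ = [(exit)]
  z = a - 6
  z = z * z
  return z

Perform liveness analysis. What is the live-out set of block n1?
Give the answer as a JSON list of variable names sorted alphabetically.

Answer: ["a", "d", "p"]

Analysis:
Block summaries:
  n0: def={a,d,p,x} ue=∅
  n1: def={a,x} ue={a}
  n2: def={d,j} ue={d}
  n3: def={p} ue={p}
  n4: def={p,z} ue={p}
  n5: def={z} ue={a}

Live sets:
  n0: in=∅ out={a,d,p}
  n1: in={a,d,p} out={a,d,p}
  n2: in={a,d,p} out={a,p}
  n3: in={a,d,p} out={a,d,p}
  n4: in={a,p} out={a}
  n5: in={a} out=∅

live-out(n1) = ["a", "d", "p"]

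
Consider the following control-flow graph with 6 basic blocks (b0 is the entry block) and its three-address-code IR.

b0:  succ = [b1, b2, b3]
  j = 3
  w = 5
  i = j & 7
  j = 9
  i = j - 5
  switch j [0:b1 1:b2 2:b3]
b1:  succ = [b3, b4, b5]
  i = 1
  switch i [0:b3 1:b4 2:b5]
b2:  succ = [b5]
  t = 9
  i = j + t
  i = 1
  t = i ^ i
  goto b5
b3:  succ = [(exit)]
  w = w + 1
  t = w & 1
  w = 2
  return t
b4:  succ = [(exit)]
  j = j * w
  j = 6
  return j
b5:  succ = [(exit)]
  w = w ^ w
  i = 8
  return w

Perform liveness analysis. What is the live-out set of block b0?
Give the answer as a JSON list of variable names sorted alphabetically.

Per-block:
  b0: def={i,j,w} ue=∅
  b1: def={i} ue=∅
  b2: def={i,t} ue={j}
  b3: def={t,w} ue={w}
  b4: def={j} ue={j,w}
  b5: def={i,w} ue={w}

Liveness:
  b0: in=∅ out={j,w}
  b1: in={j,w} out={j,w}
  b2: in={j,w} out={w}
  b3: in={w} out=∅
  b4: in={j,w} out=∅
  b5: in={w} out=∅

live-out(b0) = ["j", "w"]

Answer: ["j", "w"]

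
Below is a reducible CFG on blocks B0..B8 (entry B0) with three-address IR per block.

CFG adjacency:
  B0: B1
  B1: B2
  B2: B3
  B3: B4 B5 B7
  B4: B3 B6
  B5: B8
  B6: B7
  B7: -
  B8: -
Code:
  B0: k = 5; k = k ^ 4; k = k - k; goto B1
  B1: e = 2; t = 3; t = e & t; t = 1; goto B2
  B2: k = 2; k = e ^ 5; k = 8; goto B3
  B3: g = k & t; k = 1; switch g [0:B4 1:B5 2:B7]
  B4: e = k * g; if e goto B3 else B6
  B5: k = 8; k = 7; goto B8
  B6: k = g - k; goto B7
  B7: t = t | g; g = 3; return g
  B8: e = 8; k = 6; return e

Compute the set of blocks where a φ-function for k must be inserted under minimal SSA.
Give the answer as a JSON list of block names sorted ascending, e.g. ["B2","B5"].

Answer: ["B3", "B7"]

Analysis:
idom tree: B1←B0 B2←B1 B3←B2 B4←B3 B5←B3 B6←B4 B7←B3 B8←B5
Join-block Dom:
  B3: preds {B2,B4}: {B0,B1,B2} ∩ {B0,B1,B2,B3,B4} = {B0,B1,B2}; idom=B2
  B7: preds {B3,B6}: {B0,B1,B2,B3} ∩ {B0,B1,B2,B3,B4,B6} = {B0,B1,B2,B3}; idom=B3

Frontier:
  join B3 pred B2: · stop@B2
  join B3 pred B4: B4→B3 stop@B2
  join B7 pred B3: · stop@B3
  join B7 pred B6: B6→B4 stop@B3
  DF(B0)=∅
  DF(B1)=∅
  DF(B2)=∅
  DF(B3)={B3}
  DF(B4)={B3,B7}
  DF(B5)=∅
  DF(B6)={B7}
  DF(B7)=∅
  DF(B8)=∅

φ for k: defs {B0,B2,B3,B5,B6,B8}
  DF⁺ = {B3,B7}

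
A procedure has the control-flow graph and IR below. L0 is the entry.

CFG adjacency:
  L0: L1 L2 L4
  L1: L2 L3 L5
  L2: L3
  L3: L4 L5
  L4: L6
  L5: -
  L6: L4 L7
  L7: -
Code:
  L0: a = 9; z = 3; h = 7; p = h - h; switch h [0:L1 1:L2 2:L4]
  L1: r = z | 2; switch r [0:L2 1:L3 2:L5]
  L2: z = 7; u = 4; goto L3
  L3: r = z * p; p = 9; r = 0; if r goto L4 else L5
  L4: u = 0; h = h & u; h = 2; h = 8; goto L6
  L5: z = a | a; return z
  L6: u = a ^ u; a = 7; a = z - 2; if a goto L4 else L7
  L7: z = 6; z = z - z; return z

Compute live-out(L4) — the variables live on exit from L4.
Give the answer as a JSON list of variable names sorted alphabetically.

Answer: ["a", "h", "u", "z"]

Derivation:
Block summaries:
  L0 def {a,h,p,z} use ∅
  L1 def {r} use {z}
  L2 def {u,z} use ∅
  L3 def {p,r} use {p,z}
  L4 def {h,u} use {h}
  L5 def {z} use {a}
  L6 def {a,u} use {a,u,z}
  L7 def {z} use ∅

Live sets:
  L0: in=∅ out={a,h,p,z}
  L1: in={a,h,p,z} out={a,h,p,z}
  L2: in={a,h,p} out={a,h,p,z}
  L3: in={a,h,p,z} out={a,h,z}
  L4: in={a,h,z} out={a,h,u,z}
  L5: in={a} out=∅
  L6: in={a,h,u,z} out={a,h,z}
  L7: in=∅ out=∅

live-out(L4) = ["a", "h", "u", "z"]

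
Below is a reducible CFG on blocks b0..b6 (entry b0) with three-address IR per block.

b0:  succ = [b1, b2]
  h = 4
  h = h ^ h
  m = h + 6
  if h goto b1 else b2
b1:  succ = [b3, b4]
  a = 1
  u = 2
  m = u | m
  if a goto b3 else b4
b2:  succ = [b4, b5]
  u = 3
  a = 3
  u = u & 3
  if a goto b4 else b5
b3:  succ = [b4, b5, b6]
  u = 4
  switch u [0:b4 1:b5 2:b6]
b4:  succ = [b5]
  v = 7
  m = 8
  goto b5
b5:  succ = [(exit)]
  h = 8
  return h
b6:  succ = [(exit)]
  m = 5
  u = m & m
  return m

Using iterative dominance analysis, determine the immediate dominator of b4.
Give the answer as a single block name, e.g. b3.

Answer: b0

Analysis:
idom tree: b1←b0 b2←b0 b3←b1 b4←b0 b5←b0 b6←b3
Dom∩ at merges:
  b4: preds {b1,b2,b3}: {b0,b1} ∩ {b0,b2} ∩ {b0,b1,b3} = {b0}; idom=b0
  b5: preds {b2,b3,b4}: {b0,b2} ∩ {b0,b1,b3} ∩ {b0,b4} = {b0}; idom=b0

idom(b4) = b0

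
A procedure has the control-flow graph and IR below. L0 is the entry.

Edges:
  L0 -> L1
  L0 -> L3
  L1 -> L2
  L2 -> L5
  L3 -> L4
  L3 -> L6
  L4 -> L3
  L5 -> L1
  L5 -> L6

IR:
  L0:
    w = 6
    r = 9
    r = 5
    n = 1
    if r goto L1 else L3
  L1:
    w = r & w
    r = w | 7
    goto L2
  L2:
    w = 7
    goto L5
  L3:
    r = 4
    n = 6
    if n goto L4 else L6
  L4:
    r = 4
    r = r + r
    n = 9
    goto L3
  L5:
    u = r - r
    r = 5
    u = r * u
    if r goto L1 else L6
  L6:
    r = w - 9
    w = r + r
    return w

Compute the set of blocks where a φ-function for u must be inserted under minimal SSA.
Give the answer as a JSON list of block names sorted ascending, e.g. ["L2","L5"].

idom tree: L1←L0 L2←L1 L3←L0 L4←L3 L5←L2 L6←L0
Join-block Dom:
  L1: preds {L0,L5}: {L0} ∩ {L0,L1,L2,L5} = {L0}; idom=L0
  L3: preds {L0,L4}: {L0} ∩ {L0,L3,L4} = {L0}; idom=L0
  L6: preds {L3,L5}: {L0,L3} ∩ {L0,L1,L2,L5} = {L0}; idom=L0

Frontier:
  L1←L0: walk · to L0
  L1←L5: walk L5→L2→L1 to L0
  L3←L0: walk · to L0
  L3←L4: walk L4→L3 to L0
  L6←L3: walk L3 to L0
  L6←L5: walk L5→L2→L1 to L0
  L0 → ∅
  L1 → {L1,L6}
  L2 → {L1,L6}
  L3 → {L3,L6}
  L4 → {L3}
  L5 → {L1,L6}
  L6 → ∅

φ for u: defs {L5}
  DF⁺ = {L1,L6}

Answer: ["L1", "L6"]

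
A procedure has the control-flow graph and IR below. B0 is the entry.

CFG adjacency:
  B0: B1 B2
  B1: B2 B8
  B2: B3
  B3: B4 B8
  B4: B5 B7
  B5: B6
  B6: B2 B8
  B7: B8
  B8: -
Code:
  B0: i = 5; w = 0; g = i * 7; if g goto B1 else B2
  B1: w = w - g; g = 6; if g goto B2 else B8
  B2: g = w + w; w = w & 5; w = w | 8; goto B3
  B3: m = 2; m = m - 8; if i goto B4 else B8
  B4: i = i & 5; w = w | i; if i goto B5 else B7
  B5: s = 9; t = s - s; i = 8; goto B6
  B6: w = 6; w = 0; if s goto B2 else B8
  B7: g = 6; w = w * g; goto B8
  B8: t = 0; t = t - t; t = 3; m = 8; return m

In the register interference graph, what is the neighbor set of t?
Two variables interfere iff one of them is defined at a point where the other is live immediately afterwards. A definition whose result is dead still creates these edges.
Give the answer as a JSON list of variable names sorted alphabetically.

Answer: ["s"]

Working:
def/use:
  B0: def={g,i,w} ue=∅
  B1: def={g,w} ue={g,w}
  B2: def={g,w} ue={w}
  B3: def={m} ue={i}
  B4: def={i,w} ue={i,w}
  B5: def={i,s,t} ue=∅
  B6: def={w} ue={s}
  B7: def={g,w} ue={w}
  B8: def={m,t} ue=∅

Backward fixpoint:
  B0: in=∅ out={g,i,w}
  B1: in={g,i,w} out={i,w}
  B2: in={i,w} out={i,w}
  B3: in={i,w} out={i,w}
  B4: in={i,w} out={w}
  B5: in=∅ out={i,s}
  B6: in={i,s} out={i,w}
  B7: in={w} out=∅
  B8: in=∅ out=∅

Interference:
  g: {i,w}
  i: {g,m,s,w}
  m: {i,w}
  s: {i,t,w}
  t: {s}
  w: {g,i,m,s}

N(t) = ["s"]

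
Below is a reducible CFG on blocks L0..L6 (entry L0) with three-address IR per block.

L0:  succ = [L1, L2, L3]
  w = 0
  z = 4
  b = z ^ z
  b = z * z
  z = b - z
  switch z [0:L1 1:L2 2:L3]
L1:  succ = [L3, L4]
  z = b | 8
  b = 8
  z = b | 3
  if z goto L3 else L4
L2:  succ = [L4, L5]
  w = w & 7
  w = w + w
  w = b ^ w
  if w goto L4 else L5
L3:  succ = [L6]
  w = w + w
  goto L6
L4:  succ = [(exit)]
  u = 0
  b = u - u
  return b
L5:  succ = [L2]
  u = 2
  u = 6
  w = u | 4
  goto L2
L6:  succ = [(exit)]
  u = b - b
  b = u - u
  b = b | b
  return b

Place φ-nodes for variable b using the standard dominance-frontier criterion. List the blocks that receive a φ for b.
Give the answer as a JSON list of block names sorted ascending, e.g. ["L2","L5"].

idom tree: L1←L0 L2←L0 L3←L0 L4←L0 L5←L2 L6←L3
Dom at joins:
  L2: preds {L0,L5}: {L0} ∩ {L0,L2,L5} = {L0}; idom=L0
  L3: preds {L0,L1}: {L0} ∩ {L0,L1} = {L0}; idom=L0
  L4: preds {L1,L2}: {L0,L1} ∩ {L0,L2} = {L0}; idom=L0

Frontier:
  join L2 pred L0: · stop@L0
  join L2 pred L5: L5→L2 stop@L0
  join L3 pred L0: · stop@L0
  join L3 pred L1: L1 stop@L0
  join L4 pred L1: L1 stop@L0
  join L4 pred L2: L2 stop@L0
  DF(L0)=∅
  DF(L1)={L3,L4}
  DF(L2)={L2,L4}
  DF(L3)=∅
  DF(L4)=∅
  DF(L5)={L2}
  DF(L6)=∅

φ for b: defs {L0,L1,L4,L6}
  DF⁺ = {L3,L4}

Answer: ["L3", "L4"]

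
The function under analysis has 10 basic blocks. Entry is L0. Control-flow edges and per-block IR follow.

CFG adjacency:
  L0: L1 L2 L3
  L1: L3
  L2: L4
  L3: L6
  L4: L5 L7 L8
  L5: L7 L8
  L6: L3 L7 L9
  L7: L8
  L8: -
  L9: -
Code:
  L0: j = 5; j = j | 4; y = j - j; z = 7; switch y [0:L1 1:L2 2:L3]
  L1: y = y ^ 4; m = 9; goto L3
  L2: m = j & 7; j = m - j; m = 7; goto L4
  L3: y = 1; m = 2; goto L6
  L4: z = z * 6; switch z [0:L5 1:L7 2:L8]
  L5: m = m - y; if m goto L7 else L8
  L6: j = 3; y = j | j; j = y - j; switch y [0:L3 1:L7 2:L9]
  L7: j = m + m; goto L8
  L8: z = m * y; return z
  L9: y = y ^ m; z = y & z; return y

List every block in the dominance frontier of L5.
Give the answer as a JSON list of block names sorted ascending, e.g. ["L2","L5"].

Answer: ["L7", "L8"]

Working:
idom tree: L1←L0 L2←L0 L3←L0 L4←L2 L5←L4 L6←L3 L7←L0 L8←L0 L9←L6
Dom at joins:
  L3: preds {L0,L1,L6}: {L0} ∩ {L0,L1} ∩ {L0,L3,L6} = {L0}; idom=L0
  L7: preds {L4,L5,L6}: {L0,L2,L4} ∩ {L0,L2,L4,L5} ∩ {L0,L3,L6} = {L0}; idom=L0
  L8: preds {L4,L5,L7}: {L0,L2,L4} ∩ {L0,L2,L4,L5} ∩ {L0,L7} = {L0}; idom=L0

DF walk-up:
  join L3 pred L0: · stop@L0
  join L3 pred L1: L1 stop@L0
  join L3 pred L6: L6→L3 stop@L0
  join L7 pred L4: L4→L2 stop@L0
  join L7 pred L5: L5→L4→L2 stop@L0
  join L7 pred L6: L6→L3 stop@L0
  join L8 pred L4: L4→L2 stop@L0
  join L8 pred L5: L5→L4→L2 stop@L0
  join L8 pred L7: L7 stop@L0
  DF(L0)=∅
  DF(L1)={L3}
  DF(L2)={L7,L8}
  DF(L3)={L3,L7}
  DF(L4)={L7,L8}
  DF(L5)={L7,L8}
  DF(L6)={L3,L7}
  DF(L7)={L8}
  DF(L8)=∅
  DF(L9)=∅

DF(L5) = ["L7", "L8"]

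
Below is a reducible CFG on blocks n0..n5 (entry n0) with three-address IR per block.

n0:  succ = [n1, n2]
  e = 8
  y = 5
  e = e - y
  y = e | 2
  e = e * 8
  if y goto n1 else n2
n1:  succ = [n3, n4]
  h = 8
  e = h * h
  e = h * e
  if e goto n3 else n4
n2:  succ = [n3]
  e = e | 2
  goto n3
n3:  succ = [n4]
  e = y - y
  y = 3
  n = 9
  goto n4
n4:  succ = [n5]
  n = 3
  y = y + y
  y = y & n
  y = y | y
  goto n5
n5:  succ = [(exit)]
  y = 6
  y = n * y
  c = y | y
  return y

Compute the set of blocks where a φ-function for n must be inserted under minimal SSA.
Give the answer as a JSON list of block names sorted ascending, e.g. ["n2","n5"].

Answer: ["n4"]

Analysis:
idom tree: n1←n0 n2←n0 n3←n0 n4←n0 n5←n4
Dom∩ at merges:
  n3: preds {n1,n2}: {n0,n1} ∩ {n0,n2} = {n0}; idom=n0
  n4: preds {n1,n3}: {n0,n1} ∩ {n0,n3} = {n0}; idom=n0

Frontier:
  join n3 pred n1: n1 stop@n0
  join n3 pred n2: n2 stop@n0
  join n4 pred n1: n1 stop@n0
  join n4 pred n3: n3 stop@n0
  n0: DF=∅
  n1: DF={n3,n4}
  n2: DF={n3}
  n3: DF={n4}
  n4: DF=∅
  n5: DF=∅

φ for n: defs {n3,n4}
  DF⁺ = {n4}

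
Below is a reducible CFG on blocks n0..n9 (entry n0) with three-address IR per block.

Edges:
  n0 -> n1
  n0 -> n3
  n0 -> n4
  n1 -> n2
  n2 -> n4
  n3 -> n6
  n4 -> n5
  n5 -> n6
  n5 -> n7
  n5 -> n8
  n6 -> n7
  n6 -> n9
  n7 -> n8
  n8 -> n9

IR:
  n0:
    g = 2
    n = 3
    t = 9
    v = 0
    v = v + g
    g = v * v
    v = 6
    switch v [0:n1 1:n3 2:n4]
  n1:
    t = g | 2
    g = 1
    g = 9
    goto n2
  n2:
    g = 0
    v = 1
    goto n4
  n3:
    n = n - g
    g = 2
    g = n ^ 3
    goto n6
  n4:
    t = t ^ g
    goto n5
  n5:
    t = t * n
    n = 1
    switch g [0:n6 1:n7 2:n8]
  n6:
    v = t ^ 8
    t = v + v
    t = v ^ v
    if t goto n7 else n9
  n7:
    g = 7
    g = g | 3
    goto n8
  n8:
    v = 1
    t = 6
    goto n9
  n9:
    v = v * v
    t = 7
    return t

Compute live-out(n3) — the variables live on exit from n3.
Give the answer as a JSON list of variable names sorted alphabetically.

def/use:
  n0: def={g,n,t,v} ue=∅
  n1: def={g,t} ue={g}
  n2: def={g,v} ue=∅
  n3: def={g,n} ue={g,n}
  n4: def={t} ue={g,t}
  n5: def={n,t} ue={g,n,t}
  n6: def={t,v} ue={t}
  n7: def={g} ue=∅
  n8: def={t,v} ue=∅
  n9: def={t,v} ue={v}

Backward fixpoint:
  n0: in=∅ out={g,n,t}
  n1: in={g,n} out={n,t}
  n2: in={n,t} out={g,n,t}
  n3: in={g,n,t} out={t}
  n4: in={g,n,t} out={g,n,t}
  n5: in={g,n,t} out={t}
  n6: in={t} out={v}
  n7: in=∅ out=∅
  n8: in=∅ out={v}
  n9: in={v} out=∅

live-out(n3) = ["t"]

Answer: ["t"]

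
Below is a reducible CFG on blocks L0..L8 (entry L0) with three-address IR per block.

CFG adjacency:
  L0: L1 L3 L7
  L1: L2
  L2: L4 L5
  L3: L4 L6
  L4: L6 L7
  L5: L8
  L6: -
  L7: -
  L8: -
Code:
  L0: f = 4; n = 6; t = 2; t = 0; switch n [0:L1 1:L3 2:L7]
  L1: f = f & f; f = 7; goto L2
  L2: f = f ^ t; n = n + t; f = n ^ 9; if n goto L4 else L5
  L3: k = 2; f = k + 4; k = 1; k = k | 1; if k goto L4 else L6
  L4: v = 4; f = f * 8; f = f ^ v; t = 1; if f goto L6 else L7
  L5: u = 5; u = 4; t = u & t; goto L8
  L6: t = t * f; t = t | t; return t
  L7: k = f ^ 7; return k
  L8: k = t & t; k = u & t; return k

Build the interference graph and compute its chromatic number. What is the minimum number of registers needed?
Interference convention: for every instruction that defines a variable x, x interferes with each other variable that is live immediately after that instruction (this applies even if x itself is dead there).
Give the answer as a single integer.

Per-block:
  L0: {f,n,t} / ∅
  L1: {f} / {f}
  L2: {f,n} / {f,n,t}
  L3: {f,k} / ∅
  L4: {f,t,v} / {f}
  L5: {t,u} / {t}
  L6: {t} / {f,t}
  L7: {k} / {f}
  L8: {k} / {t,u}

Live sets:
  live L0: ∅→{f,n,t}
  live L1: {f,n,t}→{f,n,t}
  live L2: {f,n,t}→{f,t}
  live L3: {t}→{f,t}
  live L4: {f}→{f,t}
  live L5: {t}→{t,u}
  live L6: {f,t}→∅
  live L7: {f}→∅
  live L8: {t,u}→∅

Conflict graph:
  f — {k,n,t,v}
  k — {f,t,u}
  n — {f,t}
  t — {f,k,n,u}
  u — {k,t}
  v — {f}

Chromatic number:
  {f,k,t} pairwise interfere (3-clique) ⇒ χ ≥ 3
  3-colouring: c0={f,u}  c1={t,v}  c2={k,n}
  χ = 3

Answer: 3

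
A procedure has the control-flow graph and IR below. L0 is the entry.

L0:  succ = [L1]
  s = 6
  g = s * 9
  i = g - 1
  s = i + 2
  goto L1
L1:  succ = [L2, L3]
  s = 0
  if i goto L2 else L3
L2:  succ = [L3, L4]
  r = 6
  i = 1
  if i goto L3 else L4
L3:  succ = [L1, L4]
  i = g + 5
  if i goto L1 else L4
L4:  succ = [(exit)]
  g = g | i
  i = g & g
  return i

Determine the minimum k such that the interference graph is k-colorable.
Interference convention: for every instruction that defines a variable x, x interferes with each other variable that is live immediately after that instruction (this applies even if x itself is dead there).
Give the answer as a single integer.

Answer: 3

Working:
Per-block:
  L0: {g,i,s} / ∅
  L1: {s} / {i}
  L2: {i,r} / ∅
  L3: {i} / {g}
  L4: {g,i} / {g,i}

Backward fixpoint:
  live L0: ∅→{g,i}
  live L1: {g,i}→{g}
  live L2: {g}→{g,i}
  live L3: {g}→{g,i}
  live L4: {g,i}→∅

Interference:
  g: {i,r,s}
  i: {g,s}
  r: {g}
  s: {g,i}

Colouring:
  {g,i,s} pairwise interfere (3-clique) ⇒ χ ≥ 3
  assign g→r0 i→r1 r→r1 s→r2 — no edge inside a register ⇒ χ ≤ 3
  χ = 3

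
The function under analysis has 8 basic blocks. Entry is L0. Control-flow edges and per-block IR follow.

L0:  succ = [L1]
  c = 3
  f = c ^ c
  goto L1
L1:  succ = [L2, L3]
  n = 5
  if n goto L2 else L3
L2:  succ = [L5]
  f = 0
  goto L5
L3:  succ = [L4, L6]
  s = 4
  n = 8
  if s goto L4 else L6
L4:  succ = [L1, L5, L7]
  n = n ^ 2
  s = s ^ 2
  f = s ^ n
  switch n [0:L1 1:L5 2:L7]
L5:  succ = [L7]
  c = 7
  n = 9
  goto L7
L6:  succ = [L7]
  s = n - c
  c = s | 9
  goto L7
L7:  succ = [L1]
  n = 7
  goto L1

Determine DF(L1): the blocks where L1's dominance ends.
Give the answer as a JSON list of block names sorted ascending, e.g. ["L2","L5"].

Answer: ["L1"]

Analysis:
idom tree: L1←L0 L2←L1 L3←L1 L4←L3 L5←L1 L6←L3 L7←L1
Join-block Dom:
  L1: preds {L0,L4,L7}: {L0} ∩ {L0,L1,L3,L4} ∩ {L0,L1,L7} = {L0}; idom=L0
  L5: preds {L2,L4}: {L0,L1,L2} ∩ {L0,L1,L3,L4} = {L0,L1}; idom=L1
  L7: preds {L4,L5,L6}: {L0,L1,L3,L4} ∩ {L0,L1,L5} ∩ {L0,L1,L3,L6} = {L0,L1}; idom=L1

DF derivation:
  join L1 pred L0: · stop@L0
  join L1 pred L4: L4→L3→L1 stop@L0
  join L1 pred L7: L7→L1 stop@L0
  join L5 pred L2: L2 stop@L1
  join L5 pred L4: L4→L3 stop@L1
  join L7 pred L4: L4→L3 stop@L1
  join L7 pred L5: L5 stop@L1
  join L7 pred L6: L6→L3 stop@L1
  DF(L0)=∅
  DF(L1)={L1}
  DF(L2)={L5}
  DF(L3)={L1,L5,L7}
  DF(L4)={L1,L5,L7}
  DF(L5)={L7}
  DF(L6)={L7}
  DF(L7)={L1}

DF(L1) = ["L1"]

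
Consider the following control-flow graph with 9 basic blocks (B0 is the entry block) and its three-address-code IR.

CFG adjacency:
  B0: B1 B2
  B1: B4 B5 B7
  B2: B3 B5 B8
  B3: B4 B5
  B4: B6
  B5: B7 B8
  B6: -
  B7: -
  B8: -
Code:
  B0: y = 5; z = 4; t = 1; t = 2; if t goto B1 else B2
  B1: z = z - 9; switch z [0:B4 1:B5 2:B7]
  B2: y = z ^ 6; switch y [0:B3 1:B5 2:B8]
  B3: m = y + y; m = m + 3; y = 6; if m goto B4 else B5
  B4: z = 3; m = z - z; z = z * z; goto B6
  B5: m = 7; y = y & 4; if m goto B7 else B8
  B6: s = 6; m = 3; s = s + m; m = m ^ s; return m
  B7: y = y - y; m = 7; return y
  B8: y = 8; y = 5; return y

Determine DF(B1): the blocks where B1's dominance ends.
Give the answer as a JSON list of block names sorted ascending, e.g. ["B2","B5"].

Answer: ["B4", "B5", "B7"]

Derivation:
idom tree: B1←B0 B2←B0 B3←B2 B4←B0 B5←B0 B6←B4 B7←B0 B8←B0
Dom at joins:
  B4: preds {B1,B3}: {B0,B1} ∩ {B0,B2,B3} = {B0}; idom=B0
  B5: preds {B1,B2,B3}: {B0,B1} ∩ {B0,B2} ∩ {B0,B2,B3} = {B0}; idom=B0
  B7: preds {B1,B5}: {B0,B1} ∩ {B0,B5} = {B0}; idom=B0
  B8: preds {B2,B5}: {B0,B2} ∩ {B0,B5} = {B0}; idom=B0

DF derivation:
  B4←B1: walk B1 to B0
  B4←B3: walk B3→B2 to B0
  B5←B1: walk B1 to B0
  B5←B2: walk B2 to B0
  B5←B3: walk B3→B2 to B0
  B7←B1: walk B1 to B0
  B7←B5: walk B5 to B0
  B8←B2: walk B2 to B0
  B8←B5: walk B5 to B0
  B0 → ∅
  B1 → {B4,B5,B7}
  B2 → {B4,B5,B8}
  B3 → {B4,B5}
  B4 → ∅
  B5 → {B7,B8}
  B6 → ∅
  B7 → ∅
  B8 → ∅

DF(B1) = ["B4", "B5", "B7"]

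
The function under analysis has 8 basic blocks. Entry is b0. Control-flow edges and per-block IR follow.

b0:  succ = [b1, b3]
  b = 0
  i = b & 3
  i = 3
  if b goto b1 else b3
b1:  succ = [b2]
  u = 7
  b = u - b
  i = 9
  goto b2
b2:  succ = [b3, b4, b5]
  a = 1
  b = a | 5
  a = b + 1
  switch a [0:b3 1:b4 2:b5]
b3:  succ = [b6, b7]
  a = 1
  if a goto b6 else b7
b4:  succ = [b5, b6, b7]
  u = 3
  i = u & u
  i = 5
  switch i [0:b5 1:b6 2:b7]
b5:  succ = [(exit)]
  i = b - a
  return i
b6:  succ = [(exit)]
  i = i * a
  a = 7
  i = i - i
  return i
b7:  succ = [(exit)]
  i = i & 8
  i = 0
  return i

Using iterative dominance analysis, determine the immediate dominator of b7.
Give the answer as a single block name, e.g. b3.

idom tree: b1←b0 b2←b1 b3←b0 b4←b2 b5←b2 b6←b0 b7←b0
Dom at joins:
  b3: preds {b0,b2}: {b0} ∩ {b0,b1,b2} = {b0}; idom=b0
  b5: preds {b2,b4}: {b0,b1,b2} ∩ {b0,b1,b2,b4} = {b0,b1,b2}; idom=b2
  b6: preds {b3,b4}: {b0,b3} ∩ {b0,b1,b2,b4} = {b0}; idom=b0
  b7: preds {b3,b4}: {b0,b3} ∩ {b0,b1,b2,b4} = {b0}; idom=b0

idom(b7) = b0

Answer: b0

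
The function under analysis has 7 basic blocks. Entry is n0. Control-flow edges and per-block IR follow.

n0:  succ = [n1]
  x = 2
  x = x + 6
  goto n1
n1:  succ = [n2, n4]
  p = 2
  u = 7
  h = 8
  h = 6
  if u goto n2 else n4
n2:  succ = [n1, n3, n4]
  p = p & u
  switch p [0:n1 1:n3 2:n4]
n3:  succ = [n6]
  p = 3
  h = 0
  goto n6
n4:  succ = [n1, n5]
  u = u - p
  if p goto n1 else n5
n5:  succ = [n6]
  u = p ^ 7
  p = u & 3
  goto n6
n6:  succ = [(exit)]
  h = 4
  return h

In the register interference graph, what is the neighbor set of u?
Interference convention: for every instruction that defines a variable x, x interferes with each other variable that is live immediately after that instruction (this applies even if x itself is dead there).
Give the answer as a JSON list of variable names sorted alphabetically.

Answer: ["h", "p"]

Derivation:
Per-block:
  n0 def {x} use ∅
  n1 def {h,p,u} use ∅
  n2 def {p} use {p,u}
  n3 def {h,p} use ∅
  n4 def {u} use {p,u}
  n5 def {p,u} use {p}
  n6 def {h} use ∅

Backward fixpoint:
  live n0: ∅→∅
  live n1: ∅→{p,u}
  live n2: {p,u}→{p,u}
  live n3: ∅→∅
  live n4: {p,u}→{p}
  live n5: {p}→∅
  live n6: ∅→∅

Interfere edges:
  h↔{p,u}
  p↔{h,u}
  u↔{h,p}
  x↔∅

N(u) = ["h", "p"]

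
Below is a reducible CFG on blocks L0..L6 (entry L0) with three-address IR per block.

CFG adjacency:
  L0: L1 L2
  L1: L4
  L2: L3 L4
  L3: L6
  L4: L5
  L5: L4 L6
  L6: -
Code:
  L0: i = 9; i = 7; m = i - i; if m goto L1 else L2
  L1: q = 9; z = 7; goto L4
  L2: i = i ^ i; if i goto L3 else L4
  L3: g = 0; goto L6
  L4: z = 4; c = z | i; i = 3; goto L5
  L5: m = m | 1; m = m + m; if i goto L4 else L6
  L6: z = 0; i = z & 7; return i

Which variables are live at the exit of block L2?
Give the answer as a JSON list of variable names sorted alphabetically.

Answer: ["i", "m"]

Derivation:
Per-block:
  L0: def={i,m} ue=∅
  L1: def={q,z} ue=∅
  L2: def={i} ue={i}
  L3: def={g} ue=∅
  L4: def={c,i,z} ue={i}
  L5: def={m} ue={i,m}
  L6: def={i,z} ue=∅

Live sets:
  live L0: ∅→{i,m}
  live L1: {i,m}→{i,m}
  live L2: {i,m}→{i,m}
  live L3: ∅→∅
  live L4: {i,m}→{i,m}
  live L5: {i,m}→{i,m}
  live L6: ∅→∅

live-out(L2) = ["i", "m"]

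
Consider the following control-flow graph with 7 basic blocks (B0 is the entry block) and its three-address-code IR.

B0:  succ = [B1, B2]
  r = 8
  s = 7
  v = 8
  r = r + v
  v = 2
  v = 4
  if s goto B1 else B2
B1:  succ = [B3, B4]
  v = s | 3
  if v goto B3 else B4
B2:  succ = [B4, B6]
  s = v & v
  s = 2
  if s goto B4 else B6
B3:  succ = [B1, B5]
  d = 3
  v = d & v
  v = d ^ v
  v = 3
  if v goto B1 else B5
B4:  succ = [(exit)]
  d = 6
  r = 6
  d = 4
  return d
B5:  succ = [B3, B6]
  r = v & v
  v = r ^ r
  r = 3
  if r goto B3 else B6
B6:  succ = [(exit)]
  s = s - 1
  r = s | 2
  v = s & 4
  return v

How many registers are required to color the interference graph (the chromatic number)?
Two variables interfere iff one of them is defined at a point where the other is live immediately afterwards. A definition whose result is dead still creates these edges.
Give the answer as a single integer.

def/use:
  B0: def={r,s,v} ue=∅
  B1: def={v} ue={s}
  B2: def={s} ue={v}
  B3: def={d,v} ue={v}
  B4: def={d,r} ue=∅
  B5: def={r,v} ue={v}
  B6: def={r,s,v} ue={s}

Liveness:
  live B0: ∅→{s,v}
  live B1: {s}→{s,v}
  live B2: {v}→{s}
  live B3: {s,v}→{s,v}
  live B4: ∅→∅
  live B5: {s,v}→{s,v}
  live B6: {s}→∅

Conflict graph:
  d↔{s,v}
  r↔{s,v}
  s↔{d,r,v}
  v↔{d,r,s}

Registers:
  clique {d,s,v} ⇒ need ≥ 3
  3-colouring: c0={s}  c1={v}  c2={d,r}
  χ = 3

Answer: 3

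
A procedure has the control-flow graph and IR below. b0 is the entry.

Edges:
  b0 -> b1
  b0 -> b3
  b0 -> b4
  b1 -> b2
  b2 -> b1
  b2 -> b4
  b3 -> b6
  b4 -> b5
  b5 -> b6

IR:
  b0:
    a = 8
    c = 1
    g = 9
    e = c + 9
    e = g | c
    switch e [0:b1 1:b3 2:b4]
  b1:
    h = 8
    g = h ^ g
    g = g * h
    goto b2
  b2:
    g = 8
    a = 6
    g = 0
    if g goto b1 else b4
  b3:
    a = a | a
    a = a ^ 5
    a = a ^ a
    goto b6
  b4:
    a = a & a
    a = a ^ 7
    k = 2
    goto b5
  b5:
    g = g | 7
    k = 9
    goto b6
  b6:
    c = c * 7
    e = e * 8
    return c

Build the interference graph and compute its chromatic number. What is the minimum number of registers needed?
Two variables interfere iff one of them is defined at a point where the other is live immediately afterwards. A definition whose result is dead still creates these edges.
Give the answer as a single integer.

Block summaries:
  b0: def={a,c,e,g} ue=∅
  b1: def={g,h} ue={g}
  b2: def={a,g} ue=∅
  b3: def={a} ue={a}
  b4: def={a,k} ue={a}
  b5: def={g,k} ue={g}
  b6: def={c,e} ue={c,e}

Backward fixpoint:
  b0: in=∅ out={a,c,e,g}
  b1: in={c,e,g} out={c,e}
  b2: in={c,e} out={a,c,e,g}
  b3: in={a,c,e} out={c,e}
  b4: in={a,c,e,g} out={c,e,g}
  b5: in={c,e,g} out={c,e}
  b6: in={c,e} out=∅

Conflict graph:
  a: {c,e,g}
  c: {a,e,g,h,k}
  e: {a,c,g,h,k}
  g: {a,c,e,h,k}
  h: {c,e,g}
  k: {c,e,g}

Chromatic number:
  clique {a,c,e,g} ⇒ need ≥ 4
  4-colouring: r0={c}  r1={e}  r2={g}  r3={a,h,k}
  χ = 4

Answer: 4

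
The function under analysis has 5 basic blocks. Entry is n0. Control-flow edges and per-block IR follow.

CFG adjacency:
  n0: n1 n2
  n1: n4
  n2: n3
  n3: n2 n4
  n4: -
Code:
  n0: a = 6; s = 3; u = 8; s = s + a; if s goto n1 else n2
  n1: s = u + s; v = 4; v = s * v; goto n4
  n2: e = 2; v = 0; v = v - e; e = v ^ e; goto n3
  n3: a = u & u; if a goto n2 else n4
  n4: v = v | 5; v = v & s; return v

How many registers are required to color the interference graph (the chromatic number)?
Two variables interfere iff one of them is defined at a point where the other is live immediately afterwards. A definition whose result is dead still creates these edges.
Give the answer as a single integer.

def/use:
  n0 def {a,s,u} use ∅
  n1 def {s,v} use {s,u}
  n2 def {e,v} use ∅
  n3 def {a} use {u}
  n4 def {v} use {s,v}

Live sets:
  live n0: ∅→{s,u}
  live n1: {s,u}→{s,v}
  live n2: {s,u}→{s,u,v}
  live n3: {s,u,v}→{s,u,v}
  live n4: {s,v}→∅

Interference:
  a↔{s,u,v}
  e↔{s,u,v}
  s↔{a,e,u,v}
  u↔{a,e,s,v}
  v↔{a,e,s,u}

Colouring:
  {a,s,u,v} pairwise interfere (4-clique) ⇒ χ ≥ 4
  4-colouring: c0={s}  c1={u}  c2={v}  c3={a,e}
  χ = 4

Answer: 4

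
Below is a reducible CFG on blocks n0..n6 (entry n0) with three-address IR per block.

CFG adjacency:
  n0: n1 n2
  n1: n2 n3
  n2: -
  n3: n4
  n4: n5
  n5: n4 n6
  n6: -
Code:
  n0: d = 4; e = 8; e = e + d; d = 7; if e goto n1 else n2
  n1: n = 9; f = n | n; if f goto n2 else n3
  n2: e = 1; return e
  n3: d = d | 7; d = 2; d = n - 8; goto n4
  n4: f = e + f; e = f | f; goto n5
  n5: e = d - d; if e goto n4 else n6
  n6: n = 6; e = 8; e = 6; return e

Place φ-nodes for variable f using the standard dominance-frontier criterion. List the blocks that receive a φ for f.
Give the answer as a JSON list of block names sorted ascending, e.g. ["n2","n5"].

idom tree: n1←n0 n2←n0 n3←n1 n4←n3 n5←n4 n6←n5
Join-block Dom:
  n2: preds {n0,n1}: {n0} ∩ {n0,n1} = {n0}; idom=n0
  n4: preds {n3,n5}: {n0,n1,n3} ∩ {n0,n1,n3,n4,n5} = {n0,n1,n3}; idom=n3

DF walk-up:
  n2←n0: walk · to n0
  n2←n1: walk n1 to n0
  n4←n3: walk · to n3
  n4←n5: walk n5→n4 to n3
  n0: DF=∅
  n1: DF={n2}
  n2: DF=∅
  n3: DF=∅
  n4: DF={n4}
  n5: DF={n4}
  n6: DF=∅

φ for f: defs {n1,n4}
  DF⁺ = {n2,n4}

Answer: ["n2", "n4"]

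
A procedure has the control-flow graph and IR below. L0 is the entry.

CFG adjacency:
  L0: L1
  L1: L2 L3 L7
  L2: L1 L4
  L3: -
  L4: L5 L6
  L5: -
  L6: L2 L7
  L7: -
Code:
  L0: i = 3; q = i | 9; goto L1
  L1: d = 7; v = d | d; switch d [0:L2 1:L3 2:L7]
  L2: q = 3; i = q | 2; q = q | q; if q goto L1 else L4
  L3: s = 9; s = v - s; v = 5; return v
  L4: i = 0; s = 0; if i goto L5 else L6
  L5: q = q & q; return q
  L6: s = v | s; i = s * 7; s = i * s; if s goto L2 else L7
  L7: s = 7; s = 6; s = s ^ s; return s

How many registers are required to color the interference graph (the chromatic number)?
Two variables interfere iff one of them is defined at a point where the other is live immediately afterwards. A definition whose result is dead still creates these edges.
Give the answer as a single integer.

Answer: 4

Analysis:
def/use:
  L0: {i,q} / ∅
  L1: {d,v} / ∅
  L2: {i,q} / ∅
  L3: {s,v} / {v}
  L4: {i,s} / ∅
  L5: {q} / {q}
  L6: {i,s} / {s,v}
  L7: {s} / ∅

Backward fixpoint:
  L0 li=∅ lo=∅
  L1 li=∅ lo={v}
  L2 li={v} lo={q,v}
  L3 li={v} lo=∅
  L4 li={q,v} lo={q,s,v}
  L5 li={q} lo=∅
  L6 li={s,v} lo={v}
  L7 li=∅ lo=∅

Interference:
  d: {v}
  i: {q,s,v}
  q: {i,s,v}
  s: {i,q,v}
  v: {d,i,q,s}

Registers:
  lower bound: {i,q,s,v} mutually conflict ⇒ χ ≥ 4
  4-colouring: r0={v}  r1={d,i}  r2={q}  r3={s}
  χ = 4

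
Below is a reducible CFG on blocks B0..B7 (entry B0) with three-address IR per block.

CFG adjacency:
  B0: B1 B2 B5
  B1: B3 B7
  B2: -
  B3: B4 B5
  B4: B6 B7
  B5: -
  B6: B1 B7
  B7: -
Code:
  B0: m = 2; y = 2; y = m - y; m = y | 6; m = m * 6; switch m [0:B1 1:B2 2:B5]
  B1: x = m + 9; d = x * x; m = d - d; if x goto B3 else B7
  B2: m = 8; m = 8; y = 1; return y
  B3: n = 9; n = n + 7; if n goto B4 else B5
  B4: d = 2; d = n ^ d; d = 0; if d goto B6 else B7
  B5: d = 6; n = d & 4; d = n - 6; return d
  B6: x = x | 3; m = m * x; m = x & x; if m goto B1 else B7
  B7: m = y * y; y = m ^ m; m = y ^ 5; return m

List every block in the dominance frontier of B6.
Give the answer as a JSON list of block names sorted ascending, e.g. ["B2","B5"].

idom tree: B1←B0 B2←B0 B3←B1 B4←B3 B5←B0 B6←B4 B7←B1
Join-block Dom:
  B1: preds {B0,B6}: {B0} ∩ {B0,B1,B3,B4,B6} = {B0}; idom=B0
  B5: preds {B0,B3}: {B0} ∩ {B0,B1,B3} = {B0}; idom=B0
  B7: preds {B1,B4,B6}: {B0,B1} ∩ {B0,B1,B3,B4} ∩ {B0,B1,B3,B4,B6} = {B0,B1}; idom=B1

Frontier:
  B1←B0: walk · to B0
  B1←B6: walk B6→B4→B3→B1 to B0
  B5←B0: walk · to B0
  B5←B3: walk B3→B1 to B0
  B7←B1: walk · to B1
  B7←B4: walk B4→B3 to B1
  B7←B6: walk B6→B4→B3 to B1
  B0 → ∅
  B1 → {B1,B5}
  B2 → ∅
  B3 → {B1,B5,B7}
  B4 → {B1,B7}
  B5 → ∅
  B6 → {B1,B7}
  B7 → ∅

DF(B6) = ["B1", "B7"]

Answer: ["B1", "B7"]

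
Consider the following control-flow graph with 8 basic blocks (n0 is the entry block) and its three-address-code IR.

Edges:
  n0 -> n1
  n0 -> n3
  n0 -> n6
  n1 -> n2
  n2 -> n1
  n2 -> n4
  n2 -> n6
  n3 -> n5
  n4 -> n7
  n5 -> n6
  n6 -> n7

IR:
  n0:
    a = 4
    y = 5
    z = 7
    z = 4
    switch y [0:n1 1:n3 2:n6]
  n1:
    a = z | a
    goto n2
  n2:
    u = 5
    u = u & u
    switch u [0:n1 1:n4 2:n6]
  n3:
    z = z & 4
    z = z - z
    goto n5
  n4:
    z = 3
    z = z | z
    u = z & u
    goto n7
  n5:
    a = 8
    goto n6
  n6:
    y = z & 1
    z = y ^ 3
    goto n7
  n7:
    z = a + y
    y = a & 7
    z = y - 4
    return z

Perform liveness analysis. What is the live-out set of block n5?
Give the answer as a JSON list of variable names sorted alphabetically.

def/use:
  n0: {a,y,z} / ∅
  n1: {a} / {a,z}
  n2: {u} / ∅
  n3: {z} / {z}
  n4: {u,z} / {u}
  n5: {a} / ∅
  n6: {y,z} / {z}
  n7: {y,z} / {a,y}

Backward fixpoint:
  n0: in=∅ out={a,y,z}
  n1: in={a,y,z} out={a,y,z}
  n2: in={a,y,z} out={a,u,y,z}
  n3: in={z} out={z}
  n4: in={a,u,y} out={a,y}
  n5: in={z} out={a,z}
  n6: in={a,z} out={a,y}
  n7: in={a,y} out=∅

live-out(n5) = ["a", "z"]

Answer: ["a", "z"]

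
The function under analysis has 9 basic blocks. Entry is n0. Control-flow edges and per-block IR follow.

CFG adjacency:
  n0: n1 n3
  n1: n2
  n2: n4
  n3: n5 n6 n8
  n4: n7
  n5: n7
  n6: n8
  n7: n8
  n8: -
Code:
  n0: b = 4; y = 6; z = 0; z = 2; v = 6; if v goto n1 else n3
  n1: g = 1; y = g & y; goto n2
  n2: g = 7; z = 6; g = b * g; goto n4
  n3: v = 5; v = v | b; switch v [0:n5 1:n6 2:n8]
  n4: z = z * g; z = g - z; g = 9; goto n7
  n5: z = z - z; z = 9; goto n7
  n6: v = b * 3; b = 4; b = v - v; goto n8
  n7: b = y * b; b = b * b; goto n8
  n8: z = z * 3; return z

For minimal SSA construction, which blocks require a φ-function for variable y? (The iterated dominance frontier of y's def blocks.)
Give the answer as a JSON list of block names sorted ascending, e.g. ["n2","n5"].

Answer: ["n7", "n8"]

Working:
idom tree: n1←n0 n2←n1 n3←n0 n4←n2 n5←n3 n6←n3 n7←n0 n8←n0
Dom∩ at merges:
  n7: preds {n4,n5}: {n0,n1,n2,n4} ∩ {n0,n3,n5} = {n0}; idom=n0
  n8: preds {n3,n6,n7}: {n0,n3} ∩ {n0,n3,n6} ∩ {n0,n7} = {n0}; idom=n0

DF walk-up:
  join n7 pred n4: n4→n2→n1 stop@n0
  join n7 pred n5: n5→n3 stop@n0
  join n8 pred n3: n3 stop@n0
  join n8 pred n6: n6→n3 stop@n0
  join n8 pred n7: n7 stop@n0
  n0: DF=∅
  n1: DF={n7}
  n2: DF={n7}
  n3: DF={n7,n8}
  n4: DF={n7}
  n5: DF={n7}
  n6: DF={n8}
  n7: DF={n8}
  n8: DF=∅

φ for y: defs {n0,n1}
  DF⁺ = {n7,n8}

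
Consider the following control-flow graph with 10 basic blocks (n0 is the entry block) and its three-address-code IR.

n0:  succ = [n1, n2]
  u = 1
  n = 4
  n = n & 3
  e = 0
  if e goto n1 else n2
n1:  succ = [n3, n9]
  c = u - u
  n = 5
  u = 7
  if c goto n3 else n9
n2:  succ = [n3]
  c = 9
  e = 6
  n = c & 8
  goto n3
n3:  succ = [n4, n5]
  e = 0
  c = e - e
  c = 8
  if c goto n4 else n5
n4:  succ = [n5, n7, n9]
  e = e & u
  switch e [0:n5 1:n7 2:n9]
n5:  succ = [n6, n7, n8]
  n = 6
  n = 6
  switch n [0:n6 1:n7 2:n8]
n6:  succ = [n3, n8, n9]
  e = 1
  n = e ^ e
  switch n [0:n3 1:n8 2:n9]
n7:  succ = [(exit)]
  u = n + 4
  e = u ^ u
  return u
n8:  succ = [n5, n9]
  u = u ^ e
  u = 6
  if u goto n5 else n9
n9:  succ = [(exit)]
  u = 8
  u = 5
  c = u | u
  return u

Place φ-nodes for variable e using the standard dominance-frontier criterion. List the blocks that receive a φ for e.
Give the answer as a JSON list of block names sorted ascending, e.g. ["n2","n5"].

Answer: ["n3", "n5", "n7", "n8", "n9"]

Analysis:
idom tree: n1←n0 n2←n0 n3←n0 n4←n3 n5←n3 n6←n5 n7←n3 n8←n5 n9←n0
Dom at joins:
  n3: preds {n1,n2,n6}: {n0,n1} ∩ {n0,n2} ∩ {n0,n3,n5,n6} = {n0}; idom=n0
  n5: preds {n3,n4,n8}: {n0,n3} ∩ {n0,n3,n4} ∩ {n0,n3,n5,n8} = {n0,n3}; idom=n3
  n7: preds {n4,n5}: {n0,n3,n4} ∩ {n0,n3,n5} = {n0,n3}; idom=n3
  n8: preds {n5,n6}: {n0,n3,n5} ∩ {n0,n3,n5,n6} = {n0,n3,n5}; idom=n5
  n9: preds {n1,n4,n6,n8}: {n0,n1} ∩ {n0,n3,n4} ∩ {n0,n3,n5,n6} ∩ {n0,n3,n5,n8} = {n0}; idom=n0

Frontier:
  join n3 pred n1: n1 stop@n0
  join n3 pred n2: n2 stop@n0
  join n3 pred n6: n6→n5→n3 stop@n0
  join n5 pred n3: · stop@n3
  join n5 pred n4: n4 stop@n3
  join n5 pred n8: n8→n5 stop@n3
  join n7 pred n4: n4 stop@n3
  join n7 pred n5: n5 stop@n3
  join n8 pred n5: · stop@n5
  join n8 pred n6: n6 stop@n5
  join n9 pred n1: n1 stop@n0
  join n9 pred n4: n4→n3 stop@n0
  join n9 pred n6: n6→n5→n3 stop@n0
  join n9 pred n8: n8→n5→n3 stop@n0
  n0: DF=∅
  n1: DF={n3,n9}
  n2: DF={n3}
  n3: DF={n3,n9}
  n4: DF={n5,n7,n9}
  n5: DF={n3,n5,n7,n9}
  n6: DF={n3,n8,n9}
  n7: DF=∅
  n8: DF={n5,n9}
  n9: DF=∅

φ for e: defs {n0,n2,n3,n4,n6,n7}
  DF⁺ = {n3,n5,n7,n8,n9}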